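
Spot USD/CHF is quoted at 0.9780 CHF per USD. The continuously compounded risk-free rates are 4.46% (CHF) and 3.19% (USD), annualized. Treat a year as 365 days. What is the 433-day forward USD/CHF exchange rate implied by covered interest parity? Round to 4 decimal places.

0.9928

F = S·e^((r_CHF − r_USD)T) = 0.9780 · e^((0.0446 − 0.0319) × 433/365)
= 0.9780 · e^0.015066 = 0.9780 × 1.015180
F = 0.9928 CHF per USD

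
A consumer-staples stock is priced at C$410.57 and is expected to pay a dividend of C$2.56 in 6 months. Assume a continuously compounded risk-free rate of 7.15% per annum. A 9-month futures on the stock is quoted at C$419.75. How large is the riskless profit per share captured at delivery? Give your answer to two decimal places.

PV(dividends) I = 2.56·e^(−0.0715·6/12) = 2.4701
Fair futures F* = (S − I)·e^(rT) = (410.57 − 2.4701)·e^0.053625 = 408.0999 × 1.055089 = 430.5817
Market C$419.75 < fair 430.5817: forward underpriced → reverse cash-and-carry (short the stock, invest proceeds at r, pay the dividends, go long the forward).
Profit at T = |F_mkt − F*| = |419.75 − 430.5817| = C$10.83 per share

C$10.83 per share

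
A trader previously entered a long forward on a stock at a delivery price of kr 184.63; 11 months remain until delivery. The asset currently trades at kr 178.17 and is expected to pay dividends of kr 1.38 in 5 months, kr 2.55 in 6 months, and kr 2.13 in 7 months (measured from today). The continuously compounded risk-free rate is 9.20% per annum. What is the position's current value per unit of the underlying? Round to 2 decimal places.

PV(remaining dividends) I = 1.38·e^(−0.0920·5/12) + 2.55·e^(−0.0920·6/12) + 2.13·e^(−0.0920·7/12) = 5.7822
Current forward F = (S − I)·e^(rT) = (178.17 − 5.7822)·e^(0.0920·11/12) = 172.3878 × 1.087991 = 187.5564
Value (long) = (F − K)·e^(−rT) = (187.5564 − 184.63) × 0.919125 = 2.6897
Value = kr 2.69

kr 2.69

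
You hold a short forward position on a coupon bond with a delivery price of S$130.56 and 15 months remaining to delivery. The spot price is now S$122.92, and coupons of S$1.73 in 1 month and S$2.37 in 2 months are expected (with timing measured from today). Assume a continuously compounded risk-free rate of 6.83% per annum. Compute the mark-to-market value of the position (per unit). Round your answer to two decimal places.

S$1.02

PV(remaining coupons) I = 1.73·e^(−0.0683·1/12) + 2.37·e^(−0.0683·2/12) = 4.0634
Current forward F = (S − I)·e^(rT) = (122.92 − 4.0634)·e^(0.0683·15/12) = 118.8566 × 1.089125 = 129.4497
Value (long) = (F − K)·e^(−rT) = (129.4497 − 130.56) × 0.918168 = -1.0194
Short position value = −(long value) = S$1.02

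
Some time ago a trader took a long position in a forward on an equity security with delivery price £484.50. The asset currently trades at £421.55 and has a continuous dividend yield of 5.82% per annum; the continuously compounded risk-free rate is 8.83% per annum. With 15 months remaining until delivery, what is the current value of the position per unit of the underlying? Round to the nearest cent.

-£41.90

Current fair forward for the remaining 15 months: F = S·e^((r − q)·T), (r − q) = 0.0883 − 0.0582 = 0.0301
F = 421.55 · e^(0.0301 × 15/12) = 421.55 × 1.038342 = 437.7131
Value of long forward = (F − K)·e^(−rT) = (437.7131 − 484.50) · e^(−0.0883·15/12)
= -46.7869 × 0.895498 = -41.90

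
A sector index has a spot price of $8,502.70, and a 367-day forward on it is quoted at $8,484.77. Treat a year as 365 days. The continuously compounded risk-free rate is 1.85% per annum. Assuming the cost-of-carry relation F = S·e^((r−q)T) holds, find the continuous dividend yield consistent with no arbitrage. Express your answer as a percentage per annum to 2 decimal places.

2.06%

From F = S·e^((r−q)T): (r − q) = ln(F/S)/T
ln(8484.77/8502.70) = ln(0.997891) = -0.002111
(r − q) = -0.002111 / (367/365) = -0.002099
q = r − ln(F/S)/T = 0.0185 + 0.002099 = 0.020599
q = 2.06%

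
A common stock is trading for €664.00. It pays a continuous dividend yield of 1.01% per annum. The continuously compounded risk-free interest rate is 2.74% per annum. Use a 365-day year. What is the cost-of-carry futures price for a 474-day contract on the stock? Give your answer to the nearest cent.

F = S·e^((r − q)T) = 664.00 · e^((0.0274 − 0.0101) × 474/365)
= 664.00 · e^0.022466 = 664.00 × 1.022720
F = €679.09

€679.09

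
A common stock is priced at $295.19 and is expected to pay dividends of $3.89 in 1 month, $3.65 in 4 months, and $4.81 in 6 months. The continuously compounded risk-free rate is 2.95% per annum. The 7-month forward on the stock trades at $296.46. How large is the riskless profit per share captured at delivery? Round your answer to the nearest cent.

$8.59 per share

PV(dividends) I = 3.89·e^(−0.0295·1/12) + 3.65·e^(−0.0295·4/12) + 4.81·e^(−0.0295·6/12) = 12.2343
Fair forward F* = (S − I)·e^(rT) = (295.19 − 12.2343)·e^0.017208 = 282.9557 × 1.017357 = 287.8670
Market $296.46 > fair 287.8670: forward overpriced → cash-and-carry (borrow at r, buy the stock and collect the dividends, short the forward).
Profit at T = |F_mkt − F*| = |296.46 − 287.8670| = $8.59 per share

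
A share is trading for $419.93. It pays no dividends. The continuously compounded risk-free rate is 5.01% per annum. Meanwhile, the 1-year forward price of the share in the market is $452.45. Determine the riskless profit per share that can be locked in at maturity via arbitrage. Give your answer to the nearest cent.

$10.95 per share

Fair forward: F* = S·e^(carry·T), with carry = r = 0.0501
F* = 419.93 · e^(0.0501 × 1) = 419.93 · e^0.050100 = 419.93 × 1.051376 = $441.5043
Market $452.45 > fair $441.5043: forward overpriced → cash-and-carry (buy spot, short the forward).
At maturity, profit = |F_mkt − F*| = |452.45 − 441.5043| = $10.95 per share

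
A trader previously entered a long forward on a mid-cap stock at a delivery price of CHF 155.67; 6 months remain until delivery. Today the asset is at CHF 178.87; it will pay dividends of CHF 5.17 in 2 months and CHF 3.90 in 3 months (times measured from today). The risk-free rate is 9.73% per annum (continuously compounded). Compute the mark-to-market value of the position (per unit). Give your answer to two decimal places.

PV(remaining dividends) I = 5.17·e^(−0.0973·2/12) + 3.90·e^(−0.0973·3/12) = 8.8931
Current forward F = (S − I)·e^(rT) = (178.87 − 8.8931)·e^(0.0973·6/12) = 169.9769 × 1.049853 = 178.4508
Value (long) = (F − K)·e^(−rT) = (178.4508 − 155.67) × 0.952514 = 21.6990
Value = CHF 21.70

CHF 21.70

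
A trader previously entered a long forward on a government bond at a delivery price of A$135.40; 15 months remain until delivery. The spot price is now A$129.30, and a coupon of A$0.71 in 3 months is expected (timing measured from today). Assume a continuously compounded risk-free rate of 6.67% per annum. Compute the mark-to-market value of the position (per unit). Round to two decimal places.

PV(remaining coupons) I = 0.71·e^(−0.0667·3/12) = 0.6983
Current forward F = (S − I)·e^(rT) = (129.30 − 0.6983)·e^(0.0667·15/12) = 128.6017 × 1.086949 = 139.7835
Value (long) = (F − K)·e^(−rT) = (139.7835 − 135.40) × 0.920006 = 4.0328
Value = A$4.03

A$4.03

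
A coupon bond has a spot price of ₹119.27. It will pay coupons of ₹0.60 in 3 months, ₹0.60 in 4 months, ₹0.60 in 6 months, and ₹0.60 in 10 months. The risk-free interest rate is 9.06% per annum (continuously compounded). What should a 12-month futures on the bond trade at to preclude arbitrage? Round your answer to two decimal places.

PV(coupons) I = 0.60·e^(−0.0906·3/12) + 0.60·e^(−0.0906·4/12) + 0.60·e^(−0.0906·6/12) + 0.60·e^(−0.0906·10/12)
I = 0.5866 + 0.5822 + 0.5734 + 0.5564 = 2.2986
F = (S − I)·e^(rT) = (119.27 − 2.2986) · e^(0.0906·12/12)
= 116.9714 · e^0.090600 = 116.9714 × 1.094831 = ₹128.06

₹128.06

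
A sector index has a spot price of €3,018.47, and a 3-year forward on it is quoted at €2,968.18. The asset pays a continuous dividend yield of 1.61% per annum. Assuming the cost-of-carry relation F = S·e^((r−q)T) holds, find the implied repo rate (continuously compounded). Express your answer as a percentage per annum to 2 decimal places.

From F = S·e^((r−q)T): (r − q) = ln(F/S)/T
ln(2968.18/3018.47) = ln(0.983339) = -0.016801
(r − q) = -0.016801 / (3) = -0.005600
r = ln(F/S)/T + q = -0.005600 + 0.0161 = 0.010500
r = 1.05%

1.05%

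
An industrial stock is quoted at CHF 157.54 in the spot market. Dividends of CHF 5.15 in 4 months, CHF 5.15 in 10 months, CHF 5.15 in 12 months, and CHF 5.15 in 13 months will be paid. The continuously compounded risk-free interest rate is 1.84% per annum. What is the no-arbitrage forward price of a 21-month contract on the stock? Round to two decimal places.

CHF 141.74

PV(dividends) I = 5.15·e^(−0.0184·4/12) + 5.15·e^(−0.0184·10/12) + 5.15·e^(−0.0184·12/12) + 5.15·e^(−0.0184·13/12)
I = 5.1185 + 5.0716 + 5.0561 + 5.0484 = 20.2946
F = (S − I)·e^(rT) = (157.54 − 20.2946) · e^(0.0184·21/12)
= 137.2454 · e^0.032200 = 137.2454 × 1.032724 = CHF 141.74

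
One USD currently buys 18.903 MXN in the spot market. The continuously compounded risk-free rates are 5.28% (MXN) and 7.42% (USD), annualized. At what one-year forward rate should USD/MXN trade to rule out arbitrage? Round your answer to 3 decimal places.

18.503

F = S·e^((r_MXN − r_USD)T) = 18.903 · e^((0.0528 − 0.0742) × 12/12)
= 18.903 · e^-0.021400 = 18.903 × 0.978827
F = 18.503 MXN per USD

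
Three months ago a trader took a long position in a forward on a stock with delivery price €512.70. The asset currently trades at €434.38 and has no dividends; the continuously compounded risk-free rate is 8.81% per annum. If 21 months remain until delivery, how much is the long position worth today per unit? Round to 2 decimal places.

Current fair forward for the remaining 21 months: F = S·e^(r·T), r = 0.0881
F = 434.38 · e^(0.0881 × 21/12) = 434.38 × 1.166695 = 506.7890
Value of long forward = (F − K)·e^(−rT) = (506.7890 − 512.70) · e^(−0.0881·21/12)
= -5.9110 × 0.857122 = -5.07

-€5.07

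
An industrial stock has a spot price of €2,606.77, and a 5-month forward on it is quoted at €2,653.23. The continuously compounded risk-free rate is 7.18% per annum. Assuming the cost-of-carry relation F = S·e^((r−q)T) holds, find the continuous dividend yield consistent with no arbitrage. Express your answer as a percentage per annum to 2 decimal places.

From F = S·e^((r−q)T): (r − q) = ln(F/S)/T
ln(2653.23/2606.77) = ln(1.017823) = 0.017666
(r − q) = 0.017666 / (5/12) = 0.042398
q = r − ln(F/S)/T = 0.0718 − 0.042398 = 0.029402
q = 2.94%

2.94%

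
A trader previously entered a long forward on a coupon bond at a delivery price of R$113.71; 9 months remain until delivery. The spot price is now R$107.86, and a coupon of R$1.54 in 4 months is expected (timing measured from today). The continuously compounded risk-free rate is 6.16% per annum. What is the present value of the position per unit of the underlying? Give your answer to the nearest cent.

PV(remaining coupons) I = 1.54·e^(−0.0616·4/12) = 1.5087
Current forward F = (S − I)·e^(rT) = (107.86 − 1.5087)·e^(0.0616·9/12) = 106.3513 × 1.047284 = 111.3800
Value (long) = (F − K)·e^(−rT) = (111.3800 − 113.71) × 0.954851 = -2.2248
Value = -R$2.22

-R$2.22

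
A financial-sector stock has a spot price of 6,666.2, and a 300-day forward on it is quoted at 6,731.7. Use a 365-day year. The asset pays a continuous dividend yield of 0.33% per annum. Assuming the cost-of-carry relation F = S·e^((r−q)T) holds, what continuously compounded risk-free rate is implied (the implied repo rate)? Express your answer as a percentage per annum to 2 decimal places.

1.52%

From F = S·e^((r−q)T): (r − q) = ln(F/S)/T
ln(6731.7/6666.2) = ln(1.009826) = 0.009778
(r − q) = 0.009778 / (300/365) = 0.011897
r = ln(F/S)/T + q = 0.011897 + 0.0033 = 0.015197
r = 1.52%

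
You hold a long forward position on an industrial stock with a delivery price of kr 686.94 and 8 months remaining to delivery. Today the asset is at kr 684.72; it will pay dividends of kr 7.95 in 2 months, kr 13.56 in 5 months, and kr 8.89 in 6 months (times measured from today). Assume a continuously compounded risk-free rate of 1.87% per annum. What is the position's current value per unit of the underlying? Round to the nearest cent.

-kr 23.90

PV(remaining dividends) I = 7.95·e^(−0.0187·2/12) + 13.56·e^(−0.0187·5/12) + 8.89·e^(−0.0187·6/12) = 30.1873
Current forward F = (S − I)·e^(rT) = (684.72 − 30.1873)·e^(0.0187·8/12) = 654.5327 × 1.012545 = 662.7438
Value (long) = (F − K)·e^(−rT) = (662.7438 − 686.94) × 0.987611 = -23.8964
Value = -kr 23.90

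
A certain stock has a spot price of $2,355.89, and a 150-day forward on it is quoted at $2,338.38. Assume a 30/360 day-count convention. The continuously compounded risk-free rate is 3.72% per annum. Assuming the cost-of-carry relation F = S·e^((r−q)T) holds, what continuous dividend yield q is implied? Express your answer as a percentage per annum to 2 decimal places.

From F = S·e^((r−q)T): (r − q) = ln(F/S)/T
ln(2338.38/2355.89) = ln(0.992568) = -0.007460
(r − q) = -0.007460 / (150/360) = -0.017904
q = r − ln(F/S)/T = 0.0372 + 0.017904 = 0.055104
q = 5.51%

5.51%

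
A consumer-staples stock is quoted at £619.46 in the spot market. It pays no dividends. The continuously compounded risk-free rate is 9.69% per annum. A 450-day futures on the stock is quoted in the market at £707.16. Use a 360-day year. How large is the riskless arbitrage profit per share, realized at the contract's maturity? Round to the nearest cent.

£7.93 per share

Fair futures: F* = S·e^(carry·T), with carry = r = 0.0969
F* = 619.46 · e^(0.0969 × 450/360) = 619.46 · e^0.121125 = 619.46 × 1.128766 = £699.2254
Market £707.16 > fair £699.2254: forward overpriced → cash-and-carry (buy spot, short the forward).
At maturity, profit = |F_mkt − F*| = |707.16 − 699.2254| = £7.93 per share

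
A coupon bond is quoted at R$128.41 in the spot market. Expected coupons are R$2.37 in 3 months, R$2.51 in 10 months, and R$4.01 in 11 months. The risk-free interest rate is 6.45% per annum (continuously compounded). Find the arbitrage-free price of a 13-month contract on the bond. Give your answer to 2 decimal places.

R$128.60

PV(coupons) I = 2.37·e^(−0.0645·3/12) + 2.51·e^(−0.0645·10/12) + 4.01·e^(−0.0645·11/12)
I = 2.3321 + 2.3786 + 3.7798 = 8.4905
F = (S − I)·e^(rT) = (128.41 − 8.4905) · e^(0.0645·13/12)
= 119.9195 · e^0.069875 = 119.9195 × 1.072374 = R$128.60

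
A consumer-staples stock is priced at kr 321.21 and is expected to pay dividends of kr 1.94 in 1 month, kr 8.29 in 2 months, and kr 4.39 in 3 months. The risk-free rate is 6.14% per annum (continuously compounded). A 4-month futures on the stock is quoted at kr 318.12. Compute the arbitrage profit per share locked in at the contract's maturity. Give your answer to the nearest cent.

PV(dividends) I = 1.94·e^(−0.0614·1/12) + 8.29·e^(−0.0614·2/12) + 4.39·e^(−0.0614·3/12) = 14.4588
Fair futures F* = (S − I)·e^(rT) = (321.21 − 14.4588)·e^0.020467 = 306.7512 × 1.020678 = 313.0942
Market kr 318.12 > fair 313.0942: forward overpriced → cash-and-carry (borrow at r, buy the stock and collect the dividends, short the forward).
Profit at T = |F_mkt − F*| = |318.12 − 313.0942| = kr 5.03 per share

kr 5.03 per share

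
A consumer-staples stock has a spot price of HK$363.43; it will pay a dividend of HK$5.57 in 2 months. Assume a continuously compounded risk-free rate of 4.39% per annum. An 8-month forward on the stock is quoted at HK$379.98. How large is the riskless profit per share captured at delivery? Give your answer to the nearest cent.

PV(dividends) I = 5.57·e^(−0.0439·2/12) = 5.5294
Fair forward F* = (S − I)·e^(rT) = (363.43 − 5.5294)·e^0.029267 = 357.9006 × 1.029699 = 368.5299
Market HK$379.98 > fair 368.5299: forward overpriced → cash-and-carry (borrow at r, buy the stock and collect the dividends, short the forward).
Profit at T = |F_mkt − F*| = |379.98 − 368.5299| = HK$11.45 per share

HK$11.45 per share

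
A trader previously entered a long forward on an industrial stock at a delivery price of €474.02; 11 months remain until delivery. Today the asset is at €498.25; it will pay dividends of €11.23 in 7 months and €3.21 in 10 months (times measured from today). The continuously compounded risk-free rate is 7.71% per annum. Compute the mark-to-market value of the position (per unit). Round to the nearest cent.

PV(remaining dividends) I = 11.23·e^(−0.0771·7/12) + 3.21·e^(−0.0771·10/12) = 13.7464
Current forward F = (S − I)·e^(rT) = (498.25 − 13.7464)·e^(0.0771·11/12) = 484.5036 × 1.073232 = 519.9848
Value (long) = (F − K)·e^(−rT) = (519.9848 − 474.02) × 0.931765 = 42.8284
Value = €42.83

€42.83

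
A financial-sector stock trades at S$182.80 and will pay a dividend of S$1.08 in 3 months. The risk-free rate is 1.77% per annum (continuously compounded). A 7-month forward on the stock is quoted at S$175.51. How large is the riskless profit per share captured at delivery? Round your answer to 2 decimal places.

S$8.10 per share

PV(dividends) I = 1.08·e^(−0.0177·3/12) = 1.0752
Fair forward F* = (S − I)·e^(rT) = (182.80 − 1.0752)·e^0.010325 = 181.7248 × 1.010378 = 183.6107
Market S$175.51 < fair 183.6107: forward underpriced → reverse cash-and-carry (short the stock, invest proceeds at r, pay the dividends, go long the forward).
Profit at T = |F_mkt − F*| = |175.51 − 183.6107| = S$8.10 per share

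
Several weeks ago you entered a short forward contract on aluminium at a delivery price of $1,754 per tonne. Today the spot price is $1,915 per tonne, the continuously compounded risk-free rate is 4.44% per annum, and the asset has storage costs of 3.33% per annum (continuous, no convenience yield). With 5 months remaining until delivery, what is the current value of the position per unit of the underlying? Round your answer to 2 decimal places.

Current fair forward for the remaining 5 months: F = S·e^((r + u)·T), (r + u) = 0.0444 + 0.0333 = 0.0777
F = 1915 · e^(0.0777 × 5/12) = 1915 × 1.03290477 = 1978.0126
Value of long forward = (F − K)·e^(−rT) = (1978.0126 − 1754) · e^(−0.0444·5/12)
= 224.0126 × 0.98167007 = 219.91
Short position value = −(long value) = -$219.91

-$219.91 per tonne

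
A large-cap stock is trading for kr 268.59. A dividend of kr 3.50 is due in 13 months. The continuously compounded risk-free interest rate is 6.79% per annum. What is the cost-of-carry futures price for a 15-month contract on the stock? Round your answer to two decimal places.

kr 288.84

PV(dividends) I = 3.50·e^(−0.0679·13/12)
I = 3.2518
F = (S − I)·e^(rT) = (268.59 − 3.2518) · e^(0.0679·15/12)
= 265.3382 · e^0.084875 = 265.3382 × 1.088581 = kr 288.84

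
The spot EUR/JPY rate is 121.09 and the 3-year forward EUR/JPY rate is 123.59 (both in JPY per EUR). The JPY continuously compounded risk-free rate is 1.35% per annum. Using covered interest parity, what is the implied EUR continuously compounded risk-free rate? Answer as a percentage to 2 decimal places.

0.67%

F = S·e^((r_JPY − r_EUR)T) ⇒ r_EUR = r_JPY − ln(F/S)/T
ln(123.59/121.09) = 0.020436; /(3) = 0.006812
r_EUR = 0.0135 − 0.006812 = 0.006688
r_EUR = 0.67%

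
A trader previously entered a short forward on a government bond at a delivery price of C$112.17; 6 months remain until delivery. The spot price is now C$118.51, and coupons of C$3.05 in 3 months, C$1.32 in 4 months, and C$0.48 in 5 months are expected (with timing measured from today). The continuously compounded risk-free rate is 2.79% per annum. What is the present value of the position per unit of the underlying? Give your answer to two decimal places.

-C$3.08

PV(remaining coupons) I = 3.05·e^(−0.0279·3/12) + 1.32·e^(−0.0279·4/12) + 0.48·e^(−0.0279·5/12) = 4.8110
Current forward F = (S − I)·e^(rT) = (118.51 − 4.8110)·e^(0.0279·6/12) = 113.6990 × 1.014048 = 115.2962
Value (long) = (F − K)·e^(−rT) = (115.2962 − 112.17) × 0.986147 = 3.0829
Short position value = −(long value) = -C$3.08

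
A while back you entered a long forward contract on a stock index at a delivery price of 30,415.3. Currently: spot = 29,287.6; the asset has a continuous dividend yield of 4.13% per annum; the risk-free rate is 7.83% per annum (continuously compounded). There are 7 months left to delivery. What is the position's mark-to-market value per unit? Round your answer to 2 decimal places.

Current fair forward for the remaining 7 months: F = S·e^((r − q)·T), (r − q) = 0.0783 − 0.0413 = 0.0370
F = 29287.6 · e^(0.0370 × 7/12) = 29287.6 × 1.02181794 = 29926.5951
Value of long forward = (F − K)·e^(−rT) = (29926.5951 − 30415.3) · e^(−0.0783·7/12)
= -488.7049 × 0.95535240 = -466.89

-466.89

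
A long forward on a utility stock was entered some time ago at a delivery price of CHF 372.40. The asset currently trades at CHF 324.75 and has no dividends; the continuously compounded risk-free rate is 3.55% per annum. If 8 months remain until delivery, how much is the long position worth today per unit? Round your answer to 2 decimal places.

Current fair forward for the remaining 8 months: F = S·e^(r·T), r = 0.0355
F = 324.75 · e^(0.0355 × 8/12) = 324.75 × 1.023949 = 332.5274
Value of long forward = (F − K)·e^(−rT) = (332.5274 − 372.40) · e^(−0.0355·8/12)
= -39.8726 × 0.976611 = -38.94

-CHF 38.94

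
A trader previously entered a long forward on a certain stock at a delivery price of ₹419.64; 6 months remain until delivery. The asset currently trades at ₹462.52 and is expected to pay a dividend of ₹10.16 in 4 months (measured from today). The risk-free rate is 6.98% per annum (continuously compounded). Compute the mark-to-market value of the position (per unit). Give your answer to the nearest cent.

₹47.35

PV(remaining dividends) I = 10.16·e^(−0.0698·4/12) = 9.9263
Current forward F = (S − I)·e^(rT) = (462.52 − 9.9263)·e^(0.0698·6/12) = 452.5937 × 1.035516 = 468.6680
Value (long) = (F − K)·e^(−rT) = (468.6680 − 419.64) × 0.965702 = 47.3464
Value = ₹47.35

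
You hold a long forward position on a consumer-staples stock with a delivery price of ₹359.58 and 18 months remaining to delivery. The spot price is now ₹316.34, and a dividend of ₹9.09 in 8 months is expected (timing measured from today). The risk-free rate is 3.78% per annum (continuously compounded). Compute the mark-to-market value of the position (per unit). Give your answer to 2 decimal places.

PV(remaining dividends) I = 9.09·e^(−0.0378·8/12) = 8.8638
Current forward F = (S − I)·e^(rT) = (316.34 − 8.8638)·e^(0.0378·18/12) = 307.4762 × 1.058338 = 325.4137
Value (long) = (F − K)·e^(−rT) = (325.4137 − 359.58) × 0.944877 = -32.2830
Value = -₹32.28

-₹32.28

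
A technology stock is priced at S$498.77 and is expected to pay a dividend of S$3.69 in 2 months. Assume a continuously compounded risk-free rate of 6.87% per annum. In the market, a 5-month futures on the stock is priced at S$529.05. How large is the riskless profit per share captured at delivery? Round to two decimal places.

PV(dividends) I = 3.69·e^(−0.0687·2/12) = 3.6480
Fair futures F* = (S − I)·e^(rT) = (498.77 − 3.6480)·e^0.028625 = 495.1220 × 1.029039 = 509.4998
Market S$529.05 > fair 509.4998: forward overpriced → cash-and-carry (borrow at r, buy the stock and collect the dividends, short the forward).
Profit at T = |F_mkt − F*| = |529.05 − 509.4998| = S$19.55 per share

S$19.55 per share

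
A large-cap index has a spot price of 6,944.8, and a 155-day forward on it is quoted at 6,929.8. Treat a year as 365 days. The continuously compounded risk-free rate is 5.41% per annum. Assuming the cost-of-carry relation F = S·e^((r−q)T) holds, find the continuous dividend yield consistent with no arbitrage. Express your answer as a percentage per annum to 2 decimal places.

From F = S·e^((r−q)T): (r − q) = ln(F/S)/T
ln(6929.8/6944.8) = ln(0.997840) = -0.002162
(r − q) = -0.002162 / (155/365) = -0.005091
q = r − ln(F/S)/T = 0.0541 + 0.005091 = 0.059191
q = 5.92%

5.92%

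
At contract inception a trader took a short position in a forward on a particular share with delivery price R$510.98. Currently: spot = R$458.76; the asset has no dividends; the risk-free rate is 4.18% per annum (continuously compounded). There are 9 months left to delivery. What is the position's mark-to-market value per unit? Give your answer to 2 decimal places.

Current fair forward for the remaining 9 months: F = S·e^(r·T), r = 0.0418
F = 458.76 · e^(0.0418 × 9/12) = 458.76 × 1.031847 = 473.3701
Value of long forward = (F − K)·e^(−rT) = (473.3701 − 510.98) · e^(−0.0418·9/12)
= -37.6099 × 0.969136 = -36.45
Short position value = −(long value) = R$36.45

R$36.45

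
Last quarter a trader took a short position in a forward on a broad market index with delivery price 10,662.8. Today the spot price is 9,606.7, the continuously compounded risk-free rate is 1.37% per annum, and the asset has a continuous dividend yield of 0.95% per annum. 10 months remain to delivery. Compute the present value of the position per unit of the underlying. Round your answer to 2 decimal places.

1010.81

Current fair forward for the remaining 10 months: F = S·e^((r − q)·T), (r − q) = 0.0137 − 0.0095 = 0.0042
F = 9606.7 · e^(0.0042 × 10/12) = 9606.7 × 1.00350613 = 9640.3823
Value of long forward = (F − K)·e^(−rT) = (9640.3823 − 10662.8) · e^(−0.0137·10/12)
= -1022.4177 × 0.98864826 = -1010.81
Short position value = −(long value) = 1010.81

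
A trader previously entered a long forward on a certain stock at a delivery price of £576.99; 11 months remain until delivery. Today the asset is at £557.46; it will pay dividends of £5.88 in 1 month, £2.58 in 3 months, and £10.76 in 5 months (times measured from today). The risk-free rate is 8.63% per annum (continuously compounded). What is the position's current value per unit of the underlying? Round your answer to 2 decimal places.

PV(remaining dividends) I = 5.88·e^(−0.0863·1/12) + 2.58·e^(−0.0863·3/12) + 10.76·e^(−0.0863·5/12) = 18.7428
Current forward F = (S − I)·e^(rT) = (557.46 − 18.7428)·e^(0.0863·11/12) = 538.7172 × 1.082322 = 583.0655
Value (long) = (F − K)·e^(−rT) = (583.0655 − 576.99) × 0.923940 = 5.6134
Value = £5.61

£5.61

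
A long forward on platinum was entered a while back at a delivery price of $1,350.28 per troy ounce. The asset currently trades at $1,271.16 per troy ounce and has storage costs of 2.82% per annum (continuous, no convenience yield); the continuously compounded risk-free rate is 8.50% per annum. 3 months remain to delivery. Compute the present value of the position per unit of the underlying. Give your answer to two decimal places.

Current fair forward for the remaining 3 months: F = S·e^((r + u)·T), (r + u) = 0.0850 + 0.0282 = 0.1132
F = 1271.16 · e^(0.1132 × 3/12) = 1271.16 × 1.02870425 = 1307.6477
Value of long forward = (F − K)·e^(−rT) = (1307.6477 − 1350.28) · e^(−0.0850·3/12)
= -42.6323 × 0.97897419 = -41.74

-$41.74 per troy ounce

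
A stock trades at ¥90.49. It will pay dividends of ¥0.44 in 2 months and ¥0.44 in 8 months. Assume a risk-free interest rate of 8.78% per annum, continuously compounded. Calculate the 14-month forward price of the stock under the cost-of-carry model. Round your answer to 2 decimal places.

¥99.31

PV(dividends) I = 0.44·e^(−0.0878·2/12) + 0.44·e^(−0.0878·8/12)
I = 0.4336 + 0.4150 = 0.8486
F = (S − I)·e^(rT) = (90.49 − 0.8486) · e^(0.0878·14/12)
= 89.6414 · e^0.102433 = 89.6414 × 1.107863 = ¥99.31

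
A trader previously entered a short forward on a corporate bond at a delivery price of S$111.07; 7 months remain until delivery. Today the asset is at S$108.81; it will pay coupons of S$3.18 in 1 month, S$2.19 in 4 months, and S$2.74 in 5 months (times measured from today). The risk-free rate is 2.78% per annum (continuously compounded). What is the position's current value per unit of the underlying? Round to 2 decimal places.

S$8.52

PV(remaining coupons) I = 3.18·e^(−0.0278·1/12) + 2.19·e^(−0.0278·4/12) + 2.74·e^(−0.0278·5/12) = 8.0509
Current forward F = (S − I)·e^(rT) = (108.81 − 8.0509)·e^(0.0278·7/12) = 100.7591 × 1.016349 = 102.4064
Value (long) = (F − K)·e^(−rT) = (102.4064 − 111.07) × 0.983914 = -8.5242
Short position value = −(long value) = S$8.52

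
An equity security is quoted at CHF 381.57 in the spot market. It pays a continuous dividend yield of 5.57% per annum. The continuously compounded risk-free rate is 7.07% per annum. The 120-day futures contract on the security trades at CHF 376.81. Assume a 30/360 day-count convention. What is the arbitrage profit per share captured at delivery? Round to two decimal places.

Fair futures: F* = S·e^(carry·T), with carry = (r − q) = 0.0707 − 0.0557 = 0.0150
F* = 381.57 · e^(0.0150 × 120/360) = 381.57 · e^0.005000 = 381.57 × 1.005013 = CHF 383.4828
Market CHF 376.81 < fair CHF 383.4828: forward underpriced → reverse cash-and-carry (short spot, go long the forward).
At maturity, profit = |F_mkt − F*| = |376.81 − 383.4828| = CHF 6.67 per share

CHF 6.67 per share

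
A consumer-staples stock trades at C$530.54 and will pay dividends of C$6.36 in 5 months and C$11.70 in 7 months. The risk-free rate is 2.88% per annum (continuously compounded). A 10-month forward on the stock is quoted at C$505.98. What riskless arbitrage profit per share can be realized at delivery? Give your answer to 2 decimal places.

C$19.23 per share

PV(dividends) I = 6.36·e^(−0.0288·5/12) + 11.70·e^(−0.0288·7/12) = 17.7892
Fair forward F* = (S − I)·e^(rT) = (530.54 − 17.7892)·e^0.024000 = 512.7508 × 1.024290 = 525.2055
Market C$505.98 < fair 525.2055: forward underpriced → reverse cash-and-carry (short the stock, invest proceeds at r, pay the dividends, go long the forward).
Profit at T = |F_mkt − F*| = |505.98 − 525.2055| = C$19.23 per share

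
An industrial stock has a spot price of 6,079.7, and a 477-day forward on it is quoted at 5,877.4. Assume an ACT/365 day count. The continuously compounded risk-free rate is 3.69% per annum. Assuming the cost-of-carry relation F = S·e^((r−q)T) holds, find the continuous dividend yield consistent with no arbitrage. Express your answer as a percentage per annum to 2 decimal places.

6.28%

From F = S·e^((r−q)T): (r − q) = ln(F/S)/T
ln(5877.4/6079.7) = ln(0.966725) = -0.033841
(r − q) = -0.033841 / (477/365) = -0.025895
q = r − ln(F/S)/T = 0.0369 + 0.025895 = 0.062795
q = 6.28%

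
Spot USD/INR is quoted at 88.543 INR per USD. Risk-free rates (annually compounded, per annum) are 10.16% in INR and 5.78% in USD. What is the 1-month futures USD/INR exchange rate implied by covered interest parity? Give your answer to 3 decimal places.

By covered interest parity, F = S · (1+r_INR)^T / (1+r_USD)^T
= 88.543 × 1.008096 / 1.004694 = 88.543 × 1.003386
F = 88.843 INR per USD

88.843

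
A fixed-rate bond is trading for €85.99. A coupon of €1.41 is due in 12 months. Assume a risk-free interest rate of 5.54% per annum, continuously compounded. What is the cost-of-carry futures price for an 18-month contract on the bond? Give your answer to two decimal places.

PV(coupons) I = 1.41·e^(−0.0554·12/12)
I = 1.3340
F = (S − I)·e^(rT) = (85.99 − 1.3340) · e^(0.0554·18/12)
= 84.6560 · e^0.083100 = 84.6560 × 1.086650 = €91.99

€91.99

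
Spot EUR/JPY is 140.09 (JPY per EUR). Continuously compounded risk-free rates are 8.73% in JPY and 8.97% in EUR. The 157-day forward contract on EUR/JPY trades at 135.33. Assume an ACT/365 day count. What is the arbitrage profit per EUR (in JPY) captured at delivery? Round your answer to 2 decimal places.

4.62 per EUR (in JPY)

Fair forward: F* = S·e^(carry·T), with carry = (r_JPY − r_EUR) = 0.0873 − 0.0897 = -0.0024
F* = 140.09 · e^(-0.0024 × 157/365) = 140.09 · e^-0.001032 = 140.09 × 0.998969 = 139.9456
Market 135.33 < fair 139.9456: forward underpriced → reverse cash-and-carry (short spot, go long the forward).
At maturity, profit = |F_mkt − F*| = |135.33 − 139.9456| = 4.62 per EUR (in JPY)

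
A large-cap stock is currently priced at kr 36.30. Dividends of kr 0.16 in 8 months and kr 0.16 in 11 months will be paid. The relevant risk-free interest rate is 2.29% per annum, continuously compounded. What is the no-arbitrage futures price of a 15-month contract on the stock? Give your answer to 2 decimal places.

PV(dividends) I = 0.16·e^(−0.0229·8/12) + 0.16·e^(−0.0229·11/12)
I = 0.1576 + 0.1567 = 0.3143
F = (S − I)·e^(rT) = (36.30 − 0.3143) · e^(0.0229·15/12)
= 35.9857 · e^0.028625 = 35.9857 × 1.029039 = kr 37.03

kr 37.03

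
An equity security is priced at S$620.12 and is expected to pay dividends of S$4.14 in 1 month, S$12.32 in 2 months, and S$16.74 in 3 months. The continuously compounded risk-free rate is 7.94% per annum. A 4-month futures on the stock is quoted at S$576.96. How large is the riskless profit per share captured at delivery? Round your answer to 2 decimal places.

PV(dividends) I = 4.14·e^(−0.0794·1/12) + 12.32·e^(−0.0794·2/12) + 16.74·e^(−0.0794·3/12) = 32.6817
Fair futures F* = (S − I)·e^(rT) = (620.12 − 32.6817)·e^0.026467 = 587.4383 × 1.026820 = 603.1934
Market S$576.96 < fair 603.1934: forward underpriced → reverse cash-and-carry (short the stock, invest proceeds at r, pay the dividends, go long the forward).
Profit at T = |F_mkt − F*| = |576.96 − 603.1934| = S$26.23 per share

S$26.23 per share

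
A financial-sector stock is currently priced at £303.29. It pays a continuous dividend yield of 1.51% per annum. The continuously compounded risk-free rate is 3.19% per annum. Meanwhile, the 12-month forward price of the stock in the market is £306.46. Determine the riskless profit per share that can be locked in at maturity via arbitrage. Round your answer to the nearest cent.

£1.97 per share

Fair forward: F* = S·e^(carry·T), with carry = (r − q) = 0.0319 − 0.0151 = 0.0168
F* = 303.29 · e^(0.0168 × 12/12) = 303.29 · e^0.016800 = 303.29 × 1.016942 = £308.4283
Market £306.46 < fair £308.4283: forward underpriced → reverse cash-and-carry (short spot, go long the forward).
At maturity, profit = |F_mkt − F*| = |306.46 − 308.4283| = £1.97 per share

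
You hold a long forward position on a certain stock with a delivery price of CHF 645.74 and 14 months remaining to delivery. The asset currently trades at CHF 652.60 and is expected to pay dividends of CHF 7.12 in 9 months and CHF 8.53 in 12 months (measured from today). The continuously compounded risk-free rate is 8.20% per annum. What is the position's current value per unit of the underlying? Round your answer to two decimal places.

PV(remaining dividends) I = 7.12·e^(−0.0820·9/12) + 8.53·e^(−0.0820·12/12) = 14.5538
Current forward F = (S − I)·e^(rT) = (652.60 − 14.5538)·e^(0.0820·14/12) = 638.0462 × 1.100392 = 702.1009
Value (long) = (F − K)·e^(−rT) = (702.1009 − 645.74) × 0.908767 = 51.2189
Value = CHF 51.22

CHF 51.22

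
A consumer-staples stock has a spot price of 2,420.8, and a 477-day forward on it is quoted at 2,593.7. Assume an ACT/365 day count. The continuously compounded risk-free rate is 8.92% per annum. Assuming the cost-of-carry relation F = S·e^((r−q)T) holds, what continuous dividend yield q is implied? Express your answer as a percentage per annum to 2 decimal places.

3.64%

From F = S·e^((r−q)T): (r − q) = ln(F/S)/T
ln(2593.7/2420.8) = ln(1.071423) = 0.068988
(r − q) = 0.068988 / (477/365) = 0.052790
q = r − ln(F/S)/T = 0.0892 − 0.052790 = 0.036410
q = 3.64%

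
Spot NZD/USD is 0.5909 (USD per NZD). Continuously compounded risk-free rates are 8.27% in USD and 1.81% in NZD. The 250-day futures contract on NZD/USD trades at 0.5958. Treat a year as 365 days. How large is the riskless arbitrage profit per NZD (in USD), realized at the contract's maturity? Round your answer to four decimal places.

0.0218 per NZD (in USD)

Fair futures: F* = S·e^(carry·T), with carry = (r_USD − r_NZD) = 0.0827 − 0.0181 = 0.0646
F* = 0.5909 · e^(0.0646 × 250/365) = 0.5909 · e^0.044247 = 0.5909 × 1.045240 = 0.6176
Market 0.5958 < fair 0.6176: forward underpriced → reverse cash-and-carry (short spot, go long the forward).
At maturity, profit = |F_mkt − F*| = |0.5958 − 0.6176| = 0.0218 per NZD (in USD)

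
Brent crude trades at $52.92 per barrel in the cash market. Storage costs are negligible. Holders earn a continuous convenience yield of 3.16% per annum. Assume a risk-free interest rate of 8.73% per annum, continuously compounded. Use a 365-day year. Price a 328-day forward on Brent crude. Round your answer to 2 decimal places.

$55.64 per barrel

Net carry = r + u − y = 0.0873 + 0.0000 − 0.0316 = 0.0557
F = S·e^((r+u−y)T) = 52.92 · e^(0.0557 × 328/365) = 52.92 · e^0.050054
= 52.92 × 1.051328 = $55.64 per barrel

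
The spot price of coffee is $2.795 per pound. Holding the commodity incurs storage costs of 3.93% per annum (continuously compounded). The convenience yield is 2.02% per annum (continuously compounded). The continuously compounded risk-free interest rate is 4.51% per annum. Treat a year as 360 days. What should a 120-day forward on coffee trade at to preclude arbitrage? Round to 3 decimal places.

Net carry = r + u − y = 0.0451 + 0.0393 − 0.0202 = 0.0642
F = S·e^((r+u−y)T) = 2.795 · e^(0.0642 × 120/360) = 2.795 · e^0.021400
= 2.795 × 1.021631 = $2.855 per pound

$2.855 per pound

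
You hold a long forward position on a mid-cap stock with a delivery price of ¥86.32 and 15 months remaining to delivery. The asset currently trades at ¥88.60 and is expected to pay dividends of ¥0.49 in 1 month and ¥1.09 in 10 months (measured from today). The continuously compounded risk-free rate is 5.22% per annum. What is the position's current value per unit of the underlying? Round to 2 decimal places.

¥6.20

PV(remaining dividends) I = 0.49·e^(−0.0522·1/12) + 1.09·e^(−0.0522·10/12) = 1.5315
Current forward F = (S − I)·e^(rT) = (88.60 − 1.5315)·e^(0.0522·15/12) = 87.0685 × 1.067426 = 92.9392
Value (long) = (F − K)·e^(−rT) = (92.9392 − 86.32) × 0.936833 = 6.2011
Value = ¥6.20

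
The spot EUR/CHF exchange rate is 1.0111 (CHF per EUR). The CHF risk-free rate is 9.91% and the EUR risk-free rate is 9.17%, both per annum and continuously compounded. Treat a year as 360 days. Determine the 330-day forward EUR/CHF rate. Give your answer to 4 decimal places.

1.0180

F = S·e^((r_CHF − r_EUR)T) = 1.0111 · e^((0.0991 − 0.0917) × 330/360)
= 1.0111 · e^0.006783 = 1.0111 × 1.006806
F = 1.0180 CHF per EUR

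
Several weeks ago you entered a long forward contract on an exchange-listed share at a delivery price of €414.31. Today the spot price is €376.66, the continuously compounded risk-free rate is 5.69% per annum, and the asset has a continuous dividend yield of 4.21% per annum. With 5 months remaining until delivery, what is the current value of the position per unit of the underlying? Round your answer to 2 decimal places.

-€34.49

Current fair forward for the remaining 5 months: F = S·e^((r − q)·T), (r − q) = 0.0569 − 0.0421 = 0.0148
F = 376.66 · e^(0.0148 × 5/12) = 376.66 × 1.006186 = 378.9900
Value of long forward = (F − K)·e^(−rT) = (378.9900 − 414.31) · e^(−0.0569·5/12)
= -35.3200 × 0.976571 = -34.49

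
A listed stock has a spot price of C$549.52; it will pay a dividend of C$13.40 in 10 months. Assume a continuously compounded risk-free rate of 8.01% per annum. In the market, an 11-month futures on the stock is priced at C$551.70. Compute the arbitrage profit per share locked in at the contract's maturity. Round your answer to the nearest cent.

C$26.20 per share

PV(dividends) I = 13.40·e^(−0.0801·10/12) = 12.5347
Fair futures F* = (S − I)·e^(rT) = (549.52 − 12.5347)·e^0.073425 = 536.9853 × 1.076188 = 577.8971
Market C$551.70 < fair 577.8971: forward underpriced → reverse cash-and-carry (short the stock, invest proceeds at r, pay the dividends, go long the forward).
Profit at T = |F_mkt − F*| = |551.70 − 577.8971| = C$26.20 per share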